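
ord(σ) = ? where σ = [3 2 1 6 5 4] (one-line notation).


Cycle decomposition: (1 3) (4 6)
Cycle lengths: 2, 2
Order = lcm(2, 2) = 2

ord(σ) = 2


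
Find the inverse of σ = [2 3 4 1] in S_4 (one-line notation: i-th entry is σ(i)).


To find σ⁻¹, swap domain and range:
σ(1) = 2 → σ⁻¹(2) = 1
σ(2) = 3 → σ⁻¹(3) = 2
σ(3) = 4 → σ⁻¹(4) = 3
σ(4) = 1 → σ⁻¹(1) = 4

σ⁻¹ = [4 1 2 3]


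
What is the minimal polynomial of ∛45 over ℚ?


∛45 satisfies x³ - 45 = 0, irreducible over ℚ (no rational root; 45 is not a perfect cube)

Minimal polynomial: x³ - 45


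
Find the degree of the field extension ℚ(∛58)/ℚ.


∛58 has minimal polynomial x³ - 58 (irreducible over ℚ since 58 is not a perfect cube)

[ℚ(∛58)/ℚ] = 3


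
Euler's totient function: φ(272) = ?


Factor n: 272 = 2^4 × 17
φ(n) = n · ∏(1 - 1/p) over distinct primes p | n
φ(272) = 272 · (1 - 1/2) · (1 - 1/17) = 128

φ(272) = 128


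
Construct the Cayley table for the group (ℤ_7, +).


Elements: {0, 1, 2, 3, 4, 5, 6}
Operation: addition mod 7
Entry (a, b) = (a + b) mod 7

Cayley table:
  | 0 | 1 | 2 | 3 | 4 | 5 | 6
0 | 0 | 1 | 2 | 3 | 4 | 5 | 6
1 | 1 | 2 | 3 | 4 | 5 | 6 | 0
2 | 2 | 3 | 4 | 5 | 6 | 0 | 1
3 | 3 | 4 | 5 | 6 | 0 | 1 | 2
4 | 4 | 5 | 6 | 0 | 1 | 2 | 3
5 | 5 | 6 | 0 | 1 | 2 | 3 | 4
6 | 6 | 0 | 1 | 2 | 3 | 4 | 5


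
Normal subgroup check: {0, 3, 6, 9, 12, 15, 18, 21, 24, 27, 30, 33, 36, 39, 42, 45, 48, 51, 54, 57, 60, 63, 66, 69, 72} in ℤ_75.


H = {0, 3, 6, 9, 12, 15, 18, 21, 24, 27, 30, 33, 36, 39, 42, 45, 48, 51, 54, 57, 60, 63, 66, 69, 72} in ℤ_75
ℤ_75 is abelian; every subgroup of an abelian group is normal

Yes, normal subgroup


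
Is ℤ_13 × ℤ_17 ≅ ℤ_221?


Comparing ℤ_13 × ℤ_17 and ℤ_221:
gcd(13,17) = 1, so ℤ_13 × ℤ_17 ≅ ℤ_221 (CRT)

Yes, ℤ_13 × ℤ_17 ≅ ℤ_221


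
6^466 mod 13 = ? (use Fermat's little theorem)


Fermat's little theorem: if p is prime and gcd(a,p)=1, then a^(p-1) ≡ 1 (mod p)
p = 13 is prime, gcd(6,13) = 1
Reduce exponent: 466 mod 12 = 10
So 6^466 ≡ 6^10 (mod 13)
6^10 mod 13 = 4

6^466 ≡ 4 (mod 13)


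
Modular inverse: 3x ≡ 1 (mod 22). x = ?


Use the extended Euclidean algorithm to write 1 = 3·s + 22·t; then s mod 22 is the inverse.
Euclidean algorithm:
  3 = 0·22 + 3
  22 = 7·3 + 1
  3 = 3·1 + 0
gcd(3,22) = 1
Back-substitution gives: 3·(-7) + 22·(1) = 1
So 3⁻¹ ≡ -7 ≡ 15 (mod 22)
Check: 3 × 15 = 45 ≡ 1 (mod 22) ✓

3⁻¹ ≡ 15 (mod 22)


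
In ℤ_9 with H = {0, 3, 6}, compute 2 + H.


2 + H = {2 + h (mod 9) : h ∈ H}
2+0=2, 2+3=5, 2+6=8

2 + H = {2, 5, 8}


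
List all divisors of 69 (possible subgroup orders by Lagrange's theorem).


Lagrange's theorem: |H| divides |G|
|G| = 69
Divisors of 69: 1, 3, 23, 69

Possible subgroup orders: {1, 3, 23, 69}


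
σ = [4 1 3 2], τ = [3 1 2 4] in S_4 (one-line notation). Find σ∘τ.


σ∘τ: apply τ first, then σ
1 →τ 3 →σ 3
2 →τ 1 →σ 4
3 →τ 2 →σ 1
4 →τ 4 →σ 2

σ∘τ = [3 4 1 2]


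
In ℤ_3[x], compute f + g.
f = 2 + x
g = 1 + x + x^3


Add coefficients mod 3:
x^0: 2 + 1 = 0 (mod 3)
x^1: 1 + 1 = 2 (mod 3)
x^2: 0 + 0 = 0 (mod 3)
x^3: 0 + 1 = 1 (mod 3)
Result: 2x + x^3

f + g = 2x + x^3


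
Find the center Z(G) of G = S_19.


Z(G) = {g ∈ G | gx = xg for all x ∈ G}
S_n is non-abelian for n ≥ 3; Z(S_19) is trivial

Z(S_19) = {e}


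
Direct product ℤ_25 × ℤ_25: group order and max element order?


|ℤ_25 × ℤ_25| = 25 × 25 = 625
Max element order = lcm(25,25) = 25
Cyclic? No (gcd=25)

|ℤ_25×ℤ_25| = 625, max element order = 25


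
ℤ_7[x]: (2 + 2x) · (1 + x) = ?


Expand and collect like terms; reduce coefficients mod 7:
x^0: 2·1 = 2 ≡ 2 (mod 7)
x^1: 2·1 + 2·1 = 4 ≡ 4 (mod 7)
x^2: 2·1 = 2 ≡ 2 (mod 7)
Result: 2 + 4x + 2x^2

f · g = 2 + 4x + 2x^2


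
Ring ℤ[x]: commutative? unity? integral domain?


Polynomial ring over ℤ (an integral domain) is a commutative integral domain with unity 1
Commutative: Yes
Integral domain: Yes
Has unity: Yes

ℤ[x]: Commutative=Yes, Unity=Yes


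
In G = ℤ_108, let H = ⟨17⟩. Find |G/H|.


|⟨17⟩| = n / gcd(17, 108) = 108 / 1 = 108
H is normal (ℤ_108 is abelian).
|G/H| = |G| / |H| = 108 / 108 = 1

|G/H| = 1


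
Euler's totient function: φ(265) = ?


Factor n: 265 = 5 × 53
φ(n) = n · ∏(1 - 1/p) over distinct primes p | n
φ(265) = 265 · (1 - 1/5) · (1 - 1/53) = 208

φ(265) = 208


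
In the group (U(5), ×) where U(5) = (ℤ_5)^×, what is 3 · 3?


Operation: multiplication mod 5
3 · 3 = (a × b) mod 5 with a = 3, b = 3

3 · 3 = 4


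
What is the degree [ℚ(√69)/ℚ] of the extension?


√69 has minimal polynomial x² - 69 (irreducible over ℚ since 69 is squarefree)

[ℚ(√69)/ℚ] = 2


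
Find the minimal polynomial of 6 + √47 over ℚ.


Let α = 6 + √47. Then α - 6 = √47, so (α - 6)² = 47, giving α² - 12α - 11 = 0. Degree 2 and α ∉ ℚ, so this is the minimal polynomial.

Minimal polynomial: x² - 12x - 11


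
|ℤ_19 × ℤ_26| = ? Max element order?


|ℤ_19 × ℤ_26| = 19 × 26 = 494
Max element order = lcm(19,26) = 494
Cyclic? Yes (gcd=1)

|ℤ_19×ℤ_26| = 494, max element order = 494


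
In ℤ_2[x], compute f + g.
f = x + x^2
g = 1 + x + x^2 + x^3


Add coefficients mod 2:
x^0: 0 + 1 = 1 (mod 2)
x^1: 1 + 1 = 0 (mod 2)
x^2: 1 + 1 = 0 (mod 2)
x^3: 0 + 1 = 1 (mod 2)
Result: 1 + x^3

f + g = 1 + x^3


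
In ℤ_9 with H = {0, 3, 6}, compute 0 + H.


0 + H = {0 + h (mod 9) : h ∈ H}
0+0=0, 0+3=3, 0+6=6

0 + H = {0, 3, 6}


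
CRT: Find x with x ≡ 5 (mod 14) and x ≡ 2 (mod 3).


m₁ = 14, m₂ = 3, gcd = 1, so CRT applies. M = m₁·m₂ = 42
Let M₁ = M/m₁ = 3, M₂ = M/m₂ = 14
Find y₁ ≡ M₁⁻¹ (mod m₁): 3⁻¹ ≡ 5 (mod 14)
Find y₂ ≡ M₂⁻¹ (mod m₂): 14⁻¹ ≡ 2 (mod 3)
x = a₁·M₁·y₁ + a₂·M₂·y₂ = 5·3·5 + 2·14·2 = 131
Reduce mod 42: x ≡ 5
Check: 5 mod 14 = 5 ✓, 5 mod 3 = 2 ✓

x ≡ 5 (mod 42)


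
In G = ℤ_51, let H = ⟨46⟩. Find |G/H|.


|⟨46⟩| = n / gcd(46, 51) = 51 / 1 = 51
H is normal (ℤ_51 is abelian).
|G/H| = |G| / |H| = 51 / 51 = 1

|G/H| = 1


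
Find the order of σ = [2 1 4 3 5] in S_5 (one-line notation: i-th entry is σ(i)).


Cycle decomposition: (1 2) (3 4)
Cycle lengths: 2, 2
Order = lcm(2, 2) = 2

ord(σ) = 2


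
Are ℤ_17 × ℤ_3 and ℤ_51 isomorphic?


Comparing ℤ_17 × ℤ_3 and ℤ_51:
gcd(17,3) = 1, so ℤ_17 × ℤ_3 ≅ ℤ_51 (CRT)

Yes, ℤ_17 × ℤ_3 ≅ ℤ_51


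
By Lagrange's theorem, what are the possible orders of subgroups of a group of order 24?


Lagrange's theorem: |H| divides |G|
|G| = 24
Divisors of 24: 1, 2, 3, 4, 6, 8, 12, 24

Possible subgroup orders: {1, 2, 3, 4, 6, 8, 12, 24}


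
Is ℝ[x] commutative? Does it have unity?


Polynomial ring over ℝ (an integral domain) is a commutative integral domain with unity 1
Commutative: Yes
Integral domain: Yes
Has unity: Yes

ℝ[x]: Commutative=Yes, Unity=Yes


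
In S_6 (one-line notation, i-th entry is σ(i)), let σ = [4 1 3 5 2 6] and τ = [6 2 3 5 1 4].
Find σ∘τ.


σ∘τ: apply τ first, then σ
1 →τ 6 →σ 6
2 →τ 2 →σ 1
3 →τ 3 →σ 3
4 →τ 5 →σ 2
5 →τ 1 →σ 4
6 →τ 4 →σ 5

σ∘τ = [6 1 3 2 4 5]


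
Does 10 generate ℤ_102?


g generates ℤ_n iff gcd(g, n) = 1
gcd(10, 102) = 2
Since gcd = 2 ≠ 1, ⟨10⟩ has order 51 < 102, so 10 is not a generator.

No, 10 does not generate ℤ_102


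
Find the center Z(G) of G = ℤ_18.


Z(G) = {g ∈ G | gx = xg for all x ∈ G}
ℤ_18 is abelian, so Z(G) = G

Z(ℤ_18) = ℤ_18


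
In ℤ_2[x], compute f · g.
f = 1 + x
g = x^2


Expand and collect like terms; reduce coefficients mod 2:
x^0: 1·0 = 0 ≡ 0 (mod 2)
x^1: 1·0 + 1·0 = 0 ≡ 0 (mod 2)
x^2: 1·1 + 1·0 = 1 ≡ 1 (mod 2)
x^3: 1·1 = 1 ≡ 1 (mod 2)
Result: x^2 + x^3

f · g = x^2 + x^3


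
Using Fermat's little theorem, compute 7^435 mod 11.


Fermat's little theorem: if p is prime and gcd(a,p)=1, then a^(p-1) ≡ 1 (mod p)
p = 11 is prime, gcd(7,11) = 1
Reduce exponent: 435 mod 10 = 5
So 7^435 ≡ 7^5 (mod 11)
7^5 mod 11 = 10

7^435 ≡ 10 (mod 11)


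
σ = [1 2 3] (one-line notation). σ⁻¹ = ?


To find σ⁻¹, swap domain and range:
σ(1) = 1 → σ⁻¹(1) = 1
σ(2) = 2 → σ⁻¹(2) = 2
σ(3) = 3 → σ⁻¹(3) = 3

σ⁻¹ = [1 2 3]


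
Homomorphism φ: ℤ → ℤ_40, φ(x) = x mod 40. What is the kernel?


Kernel = preimage of identity
ker(φ) = {x ∈ ℤ : x ≡ 0 (mod 40)} = 40ℤ = {0, ±40, ±80, ...}

ker(φ) = 40ℤ


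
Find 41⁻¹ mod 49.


Use the extended Euclidean algorithm to write 1 = 41·s + 49·t; then s mod 49 is the inverse.
Euclidean algorithm:
  41 = 0·49 + 41
  49 = 1·41 + 8
  41 = 5·8 + 1
  8 = 8·1 + 0
gcd(41,49) = 1
Back-substitution gives: 41·(6) + 49·(-5) = 1
So 41⁻¹ ≡ 6 ≡ 6 (mod 49)
Check: 41 × 6 = 246 ≡ 1 (mod 49) ✓

41⁻¹ ≡ 6 (mod 49)


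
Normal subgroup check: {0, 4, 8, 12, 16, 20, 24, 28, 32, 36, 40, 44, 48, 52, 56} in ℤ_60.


H = {0, 4, 8, 12, 16, 20, 24, 28, 32, 36, 40, 44, 48, 52, 56} in ℤ_60
ℤ_60 is abelian; every subgroup of an abelian group is normal

Yes, normal subgroup


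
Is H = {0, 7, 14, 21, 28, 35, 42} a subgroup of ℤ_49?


Subgroup test for H = {0, 7, 14, 21, 28, 35, 42} in (ℤ_49, +):
(1) 0 ∈ H? Yes
(2) Closure: for all a,b ∈ H, (a+b) mod 49 ∈ H? Yes
(3) Inverses: for all a ∈ H, -a mod 49 ∈ H? Yes

Yes, H is a subgroup of ℤ_49


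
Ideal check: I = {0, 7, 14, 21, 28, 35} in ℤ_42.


Check ideal conditions for I = {0, 7, 14, 21, 28, 35} in ℤ_42:
(1) I is an additive subgroup? Yes
(2) For r ∈ ℤ_42 and a ∈ I: r·a ∈ I? Yes

Yes, I is an ideal of ℤ_42


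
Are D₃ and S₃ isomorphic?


Comparing D₃ and S₃:
Both are the unique non-abelian group of order 6

Yes, D₃ ≅ S₃


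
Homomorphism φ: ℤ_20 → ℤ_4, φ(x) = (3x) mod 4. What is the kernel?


Kernel = preimage of identity
ker(φ) = {x ∈ ℤ_20 : 3x ≡ 0 (mod 4)}. Since 4 | 20, φ is well-defined. The kernel is the cyclic subgroup ⟨4⟩ of ℤ_20 (order 5), i.e. {0, 4, 8, 12, 16}

ker(φ) = {0, 4, 8, 12, 16}


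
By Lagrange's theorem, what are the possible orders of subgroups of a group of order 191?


Lagrange's theorem: |H| divides |G|
|G| = 191
Divisors of 191: 1, 191

Possible subgroup orders: {1, 191}


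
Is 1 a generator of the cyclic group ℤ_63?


g generates ℤ_n iff gcd(g, n) = 1
gcd(1, 63) = 1
Since gcd = 1, 1 is a generator.

Yes, 1 generates ℤ_63


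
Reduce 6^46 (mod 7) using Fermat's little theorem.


Fermat's little theorem: if p is prime and gcd(a,p)=1, then a^(p-1) ≡ 1 (mod p)
p = 7 is prime, gcd(6,7) = 1
Reduce exponent: 46 mod 6 = 4
So 6^46 ≡ 6^4 (mod 7)
6^4 mod 7 = 1

6^46 ≡ 1 (mod 7)


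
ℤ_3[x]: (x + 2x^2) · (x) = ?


Expand and collect like terms; reduce coefficients mod 3:
x^0: 0·0 = 0 ≡ 0 (mod 3)
x^1: 0·1 + 1·0 = 0 ≡ 0 (mod 3)
x^2: 1·1 + 2·0 = 1 ≡ 1 (mod 3)
x^3: 2·1 = 2 ≡ 2 (mod 3)
Result: x^2 + 2x^3

f · g = x^2 + 2x^3


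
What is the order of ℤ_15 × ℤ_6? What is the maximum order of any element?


|ℤ_15 × ℤ_6| = 15 × 6 = 90
Max element order = lcm(15,6) = 30
Cyclic? No (gcd=3)

|ℤ_15×ℤ_6| = 90, max element order = 30


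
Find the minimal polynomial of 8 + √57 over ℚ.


Let α = 8 + √57. Then α - 8 = √57, so (α - 8)² = 57, giving α² - 16α + 7 = 0. Degree 2 and α ∉ ℚ, so this is the minimal polynomial.

Minimal polynomial: x² - 16x + 7


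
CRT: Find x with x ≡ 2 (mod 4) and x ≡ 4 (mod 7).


m₁ = 4, m₂ = 7, gcd = 1, so CRT applies. M = m₁·m₂ = 28
Let M₁ = M/m₁ = 7, M₂ = M/m₂ = 4
Find y₁ ≡ M₁⁻¹ (mod m₁): 7⁻¹ ≡ 3 (mod 4)
Find y₂ ≡ M₂⁻¹ (mod m₂): 4⁻¹ ≡ 2 (mod 7)
x = a₁·M₁·y₁ + a₂·M₂·y₂ = 2·7·3 + 4·4·2 = 74
Reduce mod 28: x ≡ 18
Check: 18 mod 4 = 2 ✓, 18 mod 7 = 4 ✓

x ≡ 18 (mod 28)


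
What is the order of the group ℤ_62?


ℤ_n has n elements.

|ℤ_62| = 62


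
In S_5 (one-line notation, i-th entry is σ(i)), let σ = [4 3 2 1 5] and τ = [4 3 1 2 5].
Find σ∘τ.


σ∘τ: apply τ first, then σ
1 →τ 4 →σ 1
2 →τ 3 →σ 2
3 →τ 1 →σ 4
4 →τ 2 →σ 3
5 →τ 5 →σ 5

σ∘τ = [1 2 4 3 5]


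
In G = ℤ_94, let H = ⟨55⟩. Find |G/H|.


|⟨55⟩| = n / gcd(55, 94) = 94 / 1 = 94
H is normal (ℤ_94 is abelian).
|G/H| = |G| / |H| = 94 / 94 = 1

|G/H| = 1


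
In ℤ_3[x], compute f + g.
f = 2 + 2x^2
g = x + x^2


Add coefficients mod 3:
x^0: 2 + 0 = 2 (mod 3)
x^1: 0 + 1 = 1 (mod 3)
x^2: 2 + 1 = 0 (mod 3)
Result: 2 + x

f + g = 2 + x


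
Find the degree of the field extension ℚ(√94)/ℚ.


√94 has minimal polynomial x² - 94 (irreducible over ℚ since 94 is squarefree)

[ℚ(√94)/ℚ] = 2


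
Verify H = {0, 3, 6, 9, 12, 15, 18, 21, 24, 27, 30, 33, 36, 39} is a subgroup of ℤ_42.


Subgroup test for H = {0, 3, 6, 9, 12, 15, 18, 21, 24, 27, 30, 33, 36, 39} in (ℤ_42, +):
(1) 0 ∈ H? Yes
(2) Closure: for all a,b ∈ H, (a+b) mod 42 ∈ H? Yes
(3) Inverses: for all a ∈ H, -a mod 42 ∈ H? Yes

Yes, H is a subgroup of ℤ_42


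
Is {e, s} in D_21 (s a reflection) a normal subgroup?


H = {e, s} in D_21 (s a reflection)
r·s·r⁻¹ = sr⁻² ≠ s for n ≥ 3, so {e, s} is not closed under conjugation

No, not a normal subgroup


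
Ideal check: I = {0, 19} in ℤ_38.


Check ideal conditions for I = {0, 19} in ℤ_38:
(1) I is an additive subgroup? Yes
(2) For r ∈ ℤ_38 and a ∈ I: r·a ∈ I? Yes

Yes, I is an ideal of ℤ_38


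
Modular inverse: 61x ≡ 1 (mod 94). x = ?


Use the extended Euclidean algorithm to write 1 = 61·s + 94·t; then s mod 94 is the inverse.
Euclidean algorithm:
  61 = 0·94 + 61
  94 = 1·61 + 33
  61 = 1·33 + 28
  33 = 1·28 + 5
  28 = 5·5 + 3
  5 = 1·3 + 2
  3 = 1·2 + 1
  2 = 2·1 + 0
gcd(61,94) = 1
Back-substitution gives: 61·(37) + 94·(-24) = 1
So 61⁻¹ ≡ 37 ≡ 37 (mod 94)
Check: 61 × 37 = 2257 ≡ 1 (mod 94) ✓

61⁻¹ ≡ 37 (mod 94)


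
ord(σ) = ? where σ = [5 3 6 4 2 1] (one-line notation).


Cycle decomposition: (1 5 2 3 6)
Cycle lengths: 5
Order = lcm(5) = 5

ord(σ) = 5


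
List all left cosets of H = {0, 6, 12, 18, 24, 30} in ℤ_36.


H = {0, 6, 12, 18, 24, 30}, |H| = 6
Number of cosets = |G|/|H| = 36/6 = 6
0 + H = {0, 6, 12, 18, 24, 30}
1 + H = {1, 7, 13, 19, 25, 31}
2 + H = {2, 8, 14, 20, 26, 32}
3 + H = {3, 9, 15, 21, 27, 33}
4 + H = {4, 10, 16, 22, 28, 34}
5 + H = {5, 11, 17, 23, 29, 35}

Cosets: 0+H={0,6,12,18,24,30}; 1+H={1,7,13,19,25,31}; 2+H={2,8,14,20,26,32}; 3+H={3,9,15,21,27,33}; 4+H={4,10,16,22,28,34}; 5+H={5,11,17,23,29,35}


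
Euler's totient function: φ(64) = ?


Factor n: 64 = 2^6
φ(n) = n · ∏(1 - 1/p) over distinct primes p | n
φ(64) = 64 · (1 - 1/2) = 32

φ(64) = 32


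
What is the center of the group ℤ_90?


Z(G) = {g ∈ G | gx = xg for all x ∈ G}
ℤ_90 is abelian, so Z(G) = G

Z(ℤ_90) = ℤ_90


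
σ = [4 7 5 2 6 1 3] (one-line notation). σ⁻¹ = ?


To find σ⁻¹, swap domain and range:
σ(1) = 4 → σ⁻¹(4) = 1
σ(2) = 7 → σ⁻¹(7) = 2
σ(3) = 5 → σ⁻¹(5) = 3
σ(4) = 2 → σ⁻¹(2) = 4
σ(5) = 6 → σ⁻¹(6) = 5
σ(6) = 1 → σ⁻¹(1) = 6
σ(7) = 3 → σ⁻¹(3) = 7

σ⁻¹ = [6 4 7 1 3 5 2]


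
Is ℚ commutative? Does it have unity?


ℚ is a field: commutative, has unity, every nonzero element is a unit (hence an integral domain)
Commutative: Yes
Integral domain: Yes
Has unity: Yes

ℚ: Commutative=Yes, Unity=Yes


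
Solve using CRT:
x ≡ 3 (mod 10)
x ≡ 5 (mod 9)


m₁ = 10, m₂ = 9, gcd = 1, so CRT applies. M = m₁·m₂ = 90
Let M₁ = M/m₁ = 9, M₂ = M/m₂ = 10
Find y₁ ≡ M₁⁻¹ (mod m₁): 9⁻¹ ≡ 9 (mod 10)
Find y₂ ≡ M₂⁻¹ (mod m₂): 10⁻¹ ≡ 1 (mod 9)
x = a₁·M₁·y₁ + a₂·M₂·y₂ = 3·9·9 + 5·10·1 = 293
Reduce mod 90: x ≡ 23
Check: 23 mod 10 = 3 ✓, 23 mod 9 = 5 ✓

x ≡ 23 (mod 90)


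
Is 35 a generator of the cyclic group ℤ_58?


g generates ℤ_n iff gcd(g, n) = 1
gcd(35, 58) = 1
Since gcd = 1, 35 is a generator.

Yes, 35 generates ℤ_58


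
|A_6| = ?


|A_n| = n!/2 (even permutations)
|A_6| = 6!/2 = 720/2 = 360

|A_6| = 360


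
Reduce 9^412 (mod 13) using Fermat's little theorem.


Fermat's little theorem: if p is prime and gcd(a,p)=1, then a^(p-1) ≡ 1 (mod p)
p = 13 is prime, gcd(9,13) = 1
Reduce exponent: 412 mod 12 = 4
So 9^412 ≡ 9^4 (mod 13)
9^4 mod 13 = 9

9^412 ≡ 9 (mod 13)


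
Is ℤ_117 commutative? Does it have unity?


ℤ_117 is a commutative ring with unity 1; 117 = 3×39 is composite, so 3·39 ≡ 0 gives zero divisors (not an integral domain)
Commutative: Yes
Integral domain: No
Has unity: Yes

ℤ_117: Commutative=Yes, Unity=Yes


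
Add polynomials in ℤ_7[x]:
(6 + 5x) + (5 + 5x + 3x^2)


Add coefficients mod 7:
x^0: 6 + 5 = 4 (mod 7)
x^1: 5 + 5 = 3 (mod 7)
x^2: 0 + 3 = 3 (mod 7)
Result: 4 + 3x + 3x^2

f + g = 4 + 3x + 3x^2


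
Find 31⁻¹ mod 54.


Use the extended Euclidean algorithm to write 1 = 31·s + 54·t; then s mod 54 is the inverse.
Euclidean algorithm:
  31 = 0·54 + 31
  54 = 1·31 + 23
  31 = 1·23 + 8
  23 = 2·8 + 7
  8 = 1·7 + 1
  7 = 7·1 + 0
gcd(31,54) = 1
Back-substitution gives: 31·(7) + 54·(-4) = 1
So 31⁻¹ ≡ 7 ≡ 7 (mod 54)
Check: 31 × 7 = 217 ≡ 1 (mod 54) ✓

31⁻¹ ≡ 7 (mod 54)


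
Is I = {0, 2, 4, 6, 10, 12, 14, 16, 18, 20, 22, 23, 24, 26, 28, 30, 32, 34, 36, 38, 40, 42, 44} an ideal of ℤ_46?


Check ideal conditions for I = {0, 2, 4, 6, 10, 12, 14, 16, 18, 20, 22, 23, 24, 26, 28, 30, 32, 34, 36, 38, 40, 42, 44} in ℤ_46:
(1) I is an additive subgroup? No
(2) For r ∈ ℤ_46 and a ∈ I: r·a ∈ I? No  [counterexample: r=2, a=4, r·a mod 46 = 8 ∉ I]

No, I is not an ideal of ℤ_46


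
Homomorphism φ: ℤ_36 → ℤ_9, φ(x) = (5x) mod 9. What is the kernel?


Kernel = preimage of identity
ker(φ) = {x ∈ ℤ_36 : 5x ≡ 0 (mod 9)}. Since 9 | 36, φ is well-defined. The kernel is the cyclic subgroup ⟨9⟩ of ℤ_36 (order 4), i.e. {0, 9, 18, 27}

ker(φ) = {0, 9, 18, 27}


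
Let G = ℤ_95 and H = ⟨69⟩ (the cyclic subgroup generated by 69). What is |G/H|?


|⟨69⟩| = n / gcd(69, 95) = 95 / 1 = 95
H is normal (ℤ_95 is abelian).
|G/H| = |G| / |H| = 95 / 95 = 1

|G/H| = 1


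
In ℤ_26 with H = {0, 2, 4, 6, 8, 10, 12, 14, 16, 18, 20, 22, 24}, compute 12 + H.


12 + H = {12 + h (mod 26) : h ∈ H}
12+0=12, 12+2=14, 12+4=16, 12+6=18, 12+8=20, 12+10=22, 12+12=24, 12+14=0, 12+16=2, 12+18=4, 12+20=6, 12+22=8, 12+24=10
12 + H = {0, 2, 4, 6, 8, 10, 12, 14, 16, 18, 20, 22, 24} = 0 + H

12 + H = {0, 2, 4, 6, 8, 10, 12, 14, 16, 18, 20, 22, 24}


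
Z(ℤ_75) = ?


Z(G) = {g ∈ G | gx = xg for all x ∈ G}
ℤ_75 is abelian, so Z(G) = G

Z(ℤ_75) = ℤ_75


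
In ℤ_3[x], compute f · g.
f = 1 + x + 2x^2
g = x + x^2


Expand and collect like terms; reduce coefficients mod 3:
x^0: 1·0 = 0 ≡ 0 (mod 3)
x^1: 1·1 + 1·0 = 1 ≡ 1 (mod 3)
x^2: 1·1 + 1·1 + 2·0 = 2 ≡ 2 (mod 3)
x^3: 1·1 + 2·1 = 3 ≡ 0 (mod 3)
x^4: 2·1 = 2 ≡ 2 (mod 3)
Result: x + 2x^2 + 2x^4

f · g = x + 2x^2 + 2x^4


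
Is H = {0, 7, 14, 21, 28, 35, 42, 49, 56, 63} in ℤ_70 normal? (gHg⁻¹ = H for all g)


H = {0, 7, 14, 21, 28, 35, 42, 49, 56, 63} in ℤ_70
ℤ_70 is abelian; every subgroup of an abelian group is normal

Yes, normal subgroup


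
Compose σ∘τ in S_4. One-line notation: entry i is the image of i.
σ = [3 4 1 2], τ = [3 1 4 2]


σ∘τ: apply τ first, then σ
1 →τ 3 →σ 1
2 →τ 1 →σ 3
3 →τ 4 →σ 2
4 →τ 2 →σ 4

σ∘τ = [1 3 2 4]


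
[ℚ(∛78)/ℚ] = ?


∛78 has minimal polynomial x³ - 78 (irreducible over ℚ since 78 is not a perfect cube)

[ℚ(∛78)/ℚ] = 3


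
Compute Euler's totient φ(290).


Factor n: 290 = 2 × 5 × 29
φ(n) = n · ∏(1 - 1/p) over distinct primes p | n
φ(290) = 290 · (1 - 1/2) · (1 - 1/5) · (1 - 1/29) = 112

φ(290) = 112


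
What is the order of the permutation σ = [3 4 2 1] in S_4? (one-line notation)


Cycle decomposition: (1 3 2 4)
Cycle lengths: 4
Order = lcm(4) = 4

ord(σ) = 4


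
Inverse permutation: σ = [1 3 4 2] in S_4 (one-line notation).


To find σ⁻¹, swap domain and range:
σ(1) = 1 → σ⁻¹(1) = 1
σ(2) = 3 → σ⁻¹(3) = 2
σ(3) = 4 → σ⁻¹(4) = 3
σ(4) = 2 → σ⁻¹(2) = 4

σ⁻¹ = [1 4 2 3]


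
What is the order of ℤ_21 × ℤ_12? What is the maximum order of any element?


|ℤ_21 × ℤ_12| = 21 × 12 = 252
Max element order = lcm(21,12) = 84
Cyclic? No (gcd=3)

|ℤ_21×ℤ_12| = 252, max element order = 84


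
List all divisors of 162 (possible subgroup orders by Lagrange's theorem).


Lagrange's theorem: |H| divides |G|
|G| = 162
Divisors of 162: 1, 2, 3, 6, 9, 18, 27, 54, 81, 162

Possible subgroup orders: {1, 2, 3, 6, 9, 18, 27, 54, 81, 162}


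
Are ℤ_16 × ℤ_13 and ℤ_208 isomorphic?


Comparing ℤ_16 × ℤ_13 and ℤ_208:
gcd(16,13) = 1, so ℤ_16 × ℤ_13 ≅ ℤ_208 (CRT)

Yes, ℤ_16 × ℤ_13 ≅ ℤ_208


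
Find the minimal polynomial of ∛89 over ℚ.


∛89 satisfies x³ - 89 = 0, irreducible over ℚ (no rational root; 89 is not a perfect cube)

Minimal polynomial: x³ - 89


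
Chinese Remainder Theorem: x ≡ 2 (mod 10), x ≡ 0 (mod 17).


m₁ = 10, m₂ = 17, gcd = 1, so CRT applies. M = m₁·m₂ = 170
Let M₁ = M/m₁ = 17, M₂ = M/m₂ = 10
Find y₁ ≡ M₁⁻¹ (mod m₁): 17⁻¹ ≡ 3 (mod 10)
Find y₂ ≡ M₂⁻¹ (mod m₂): 10⁻¹ ≡ 12 (mod 17)
x = a₁·M₁·y₁ + a₂·M₂·y₂ = 2·17·3 + 0·10·12 = 102
Reduce mod 170: x ≡ 102
Check: 102 mod 10 = 2 ✓, 102 mod 17 = 0 ✓

x ≡ 102 (mod 170)


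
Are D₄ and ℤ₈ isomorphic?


Comparing D₄ and ℤ₈:
D₄ is non-abelian, ℤ₈ is abelian

No, D₄ ≇ ℤ₈


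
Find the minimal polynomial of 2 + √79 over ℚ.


Let α = 2 + √79. Then α - 2 = √79, so (α - 2)² = 79, giving α² - 4α - 75 = 0. Degree 2 and α ∉ ℚ, so this is the minimal polynomial.

Minimal polynomial: x² - 4x - 75


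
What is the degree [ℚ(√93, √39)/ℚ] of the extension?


[ℚ(√93,√39):ℚ] = [ℚ(√93,√39):ℚ(√93)]·[ℚ(√93):ℚ] = 2·2 = 4

[ℚ(√93, √39)/ℚ] = 4


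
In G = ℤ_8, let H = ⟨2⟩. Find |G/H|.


|⟨2⟩| = n / gcd(2, 8) = 8 / 2 = 4
H is normal (ℤ_8 is abelian).
|G/H| = |G| / |H| = 8 / 4 = 2

|G/H| = 2


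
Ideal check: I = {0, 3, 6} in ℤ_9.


Check ideal conditions for I = {0, 3, 6} in ℤ_9:
(1) I is an additive subgroup? Yes
(2) For r ∈ ℤ_9 and a ∈ I: r·a ∈ I? Yes

Yes, I is an ideal of ℤ_9


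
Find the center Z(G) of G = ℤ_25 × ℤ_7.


Z(G) = {g ∈ G | gx = xg for all x ∈ G}
Direct product of abelian groups is abelian, so Z(G) = G

Z(ℤ_25 × ℤ_7) = ℤ_25 × ℤ_7


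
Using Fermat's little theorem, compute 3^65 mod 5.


Fermat's little theorem: if p is prime and gcd(a,p)=1, then a^(p-1) ≡ 1 (mod p)
p = 5 is prime, gcd(3,5) = 1
Reduce exponent: 65 mod 4 = 1
So 3^65 ≡ 3^1 (mod 5)
3^1 mod 5 = 3

3^65 ≡ 3 (mod 5)


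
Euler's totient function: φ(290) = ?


Factor n: 290 = 2 × 5 × 29
φ(n) = n · ∏(1 - 1/p) over distinct primes p | n
φ(290) = 290 · (1 - 1/2) · (1 - 1/5) · (1 - 1/29) = 112

φ(290) = 112


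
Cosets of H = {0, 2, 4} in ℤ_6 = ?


H = {0, 2, 4}, |H| = 3
Number of cosets = |G|/|H| = 6/3 = 2
0 + H = {0, 2, 4}
1 + H = {1, 3, 5}

Cosets: 0+H={0,2,4}; 1+H={1,3,5}


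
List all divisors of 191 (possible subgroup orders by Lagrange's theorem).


Lagrange's theorem: |H| divides |G|
|G| = 191
Divisors of 191: 1, 191

Possible subgroup orders: {1, 191}


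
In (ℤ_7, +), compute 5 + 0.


Operation: addition mod 7
5 + 0 = (a + b) mod 7 with a = 5, b = 0

5 + 0 = 5


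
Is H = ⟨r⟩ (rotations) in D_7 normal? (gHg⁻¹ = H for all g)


H = ⟨r⟩ (rotations) in D_7
The rotation subgroup ⟨r⟩ has index 2 in D_7, so it is normal

Yes, normal subgroup


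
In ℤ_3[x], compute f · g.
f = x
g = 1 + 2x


Expand and collect like terms; reduce coefficients mod 3:
x^0: 0·1 = 0 ≡ 0 (mod 3)
x^1: 0·2 + 1·1 = 1 ≡ 1 (mod 3)
x^2: 1·2 = 2 ≡ 2 (mod 3)
Result: x + 2x^2

f · g = x + 2x^2


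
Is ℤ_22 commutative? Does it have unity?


ℤ_22 is a commutative ring with unity 1; 22 = 2×11 is composite, so 2·11 ≡ 0 gives zero divisors (not an integral domain)
Commutative: Yes
Integral domain: No
Has unity: Yes

ℤ_22: Commutative=Yes, Unity=Yes


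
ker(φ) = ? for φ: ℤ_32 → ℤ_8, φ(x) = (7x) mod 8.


Kernel = preimage of identity
ker(φ) = {x ∈ ℤ_32 : 7x ≡ 0 (mod 8)}. Since 8 | 32, φ is well-defined. The kernel is the cyclic subgroup ⟨8⟩ of ℤ_32 (order 4), i.e. {0, 8, 16, 24}

ker(φ) = {0, 8, 16, 24}


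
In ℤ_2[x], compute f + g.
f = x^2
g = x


Add coefficients mod 2:
x^0: 0 + 0 = 0 (mod 2)
x^1: 0 + 1 = 1 (mod 2)
x^2: 1 + 0 = 1 (mod 2)
Result: x + x^2

f + g = x + x^2


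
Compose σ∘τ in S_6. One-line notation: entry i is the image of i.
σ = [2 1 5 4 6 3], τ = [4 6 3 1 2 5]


σ∘τ: apply τ first, then σ
1 →τ 4 →σ 4
2 →τ 6 →σ 3
3 →τ 3 →σ 5
4 →τ 1 →σ 2
5 →τ 2 →σ 1
6 →τ 5 →σ 6

σ∘τ = [4 3 5 2 1 6]


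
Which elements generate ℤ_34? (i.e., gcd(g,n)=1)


g generates ℤ_n iff gcd(g,n) = 1
Prime factors of 34: 2, 17
Generators are g ∈ {1,...,33} not divisible by any of these primes.
Generators: {1, 3, 5, 7, 9, 11, 13, 15, 19, 21, 23, 25, 27, 29, 31, 33}
Number of generators = φ(34) = 16

Generators of ℤ_34 = {1, 3, 5, 7, 9, 11, 13, 15, 19, 21, 23, 25, 27, 29, 31, 33}


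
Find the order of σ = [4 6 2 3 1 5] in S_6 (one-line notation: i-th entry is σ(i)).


Cycle decomposition: (1 4 3 2 6 5)
Cycle lengths: 6
Order = lcm(6) = 6

ord(σ) = 6


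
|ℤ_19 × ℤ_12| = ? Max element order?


|ℤ_19 × ℤ_12| = 19 × 12 = 228
Max element order = lcm(19,12) = 228
Cyclic? Yes (gcd=1)

|ℤ_19×ℤ_12| = 228, max element order = 228


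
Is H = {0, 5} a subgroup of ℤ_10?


Subgroup test for H = {0, 5} in (ℤ_10, +):
(1) 0 ∈ H? Yes
(2) Closure: for all a,b ∈ H, (a+b) mod 10 ∈ H? Yes
(3) Inverses: for all a ∈ H, -a mod 10 ∈ H? Yes

Yes, H is a subgroup of ℤ_10


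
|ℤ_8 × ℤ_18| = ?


|A × B| = |A| · |B|
|ℤ_8 × ℤ_18| = 8 × 18 = 144

|ℤ_8 × ℤ_18| = 144


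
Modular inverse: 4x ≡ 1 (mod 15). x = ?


Use the extended Euclidean algorithm to write 1 = 4·s + 15·t; then s mod 15 is the inverse.
Euclidean algorithm:
  4 = 0·15 + 4
  15 = 3·4 + 3
  4 = 1·3 + 1
  3 = 3·1 + 0
gcd(4,15) = 1
Back-substitution gives: 4·(4) + 15·(-1) = 1
So 4⁻¹ ≡ 4 ≡ 4 (mod 15)
Check: 4 × 4 = 16 ≡ 1 (mod 15) ✓

4⁻¹ ≡ 4 (mod 15)


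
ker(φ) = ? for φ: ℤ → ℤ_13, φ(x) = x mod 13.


Kernel = preimage of identity
ker(φ) = {x ∈ ℤ : x ≡ 0 (mod 13)} = 13ℤ = {0, ±13, ±26, ...}

ker(φ) = 13ℤ


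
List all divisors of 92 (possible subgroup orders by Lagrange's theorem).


Lagrange's theorem: |H| divides |G|
|G| = 92
Divisors of 92: 1, 2, 4, 23, 46, 92

Possible subgroup orders: {1, 2, 4, 23, 46, 92}


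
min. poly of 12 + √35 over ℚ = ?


Let α = 12 + √35. Then α - 12 = √35, so (α - 12)² = 35, giving α² - 24α + 109 = 0. Degree 2 and α ∉ ℚ, so this is the minimal polynomial.

Minimal polynomial: x² - 24x + 109


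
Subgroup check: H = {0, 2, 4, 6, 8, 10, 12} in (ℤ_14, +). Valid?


Subgroup test for H = {0, 2, 4, 6, 8, 10, 12} in (ℤ_14, +):
(1) 0 ∈ H? Yes
(2) Closure: for all a,b ∈ H, (a+b) mod 14 ∈ H? Yes
(3) Inverses: for all a ∈ H, -a mod 14 ∈ H? Yes

Yes, H is a subgroup of ℤ_14


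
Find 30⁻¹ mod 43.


Use the extended Euclidean algorithm to write 1 = 30·s + 43·t; then s mod 43 is the inverse.
Euclidean algorithm:
  30 = 0·43 + 30
  43 = 1·30 + 13
  30 = 2·13 + 4
  13 = 3·4 + 1
  4 = 4·1 + 0
gcd(30,43) = 1
Back-substitution gives: 30·(-10) + 43·(7) = 1
So 30⁻¹ ≡ -10 ≡ 33 (mod 43)
Check: 30 × 33 = 990 ≡ 1 (mod 43) ✓

30⁻¹ ≡ 33 (mod 43)


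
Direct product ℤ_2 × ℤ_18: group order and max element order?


|ℤ_2 × ℤ_18| = 2 × 18 = 36
Max element order = lcm(2,18) = 18
Cyclic? No (gcd=2)

|ℤ_2×ℤ_18| = 36, max element order = 18


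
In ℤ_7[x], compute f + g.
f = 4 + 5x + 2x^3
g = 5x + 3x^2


Add coefficients mod 7:
x^0: 4 + 0 = 4 (mod 7)
x^1: 5 + 5 = 3 (mod 7)
x^2: 0 + 3 = 3 (mod 7)
x^3: 2 + 0 = 2 (mod 7)
Result: 4 + 3x + 3x^2 + 2x^3

f + g = 4 + 3x + 3x^2 + 2x^3


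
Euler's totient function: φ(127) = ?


Factor n: 127 = 127
φ(n) = n · ∏(1 - 1/p) over distinct primes p | n
φ(127) = 127 · (1 - 1/127) = 126

φ(127) = 126


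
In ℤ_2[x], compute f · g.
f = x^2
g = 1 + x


Expand and collect like terms; reduce coefficients mod 2:
x^0: 0·1 = 0 ≡ 0 (mod 2)
x^1: 0·1 + 0·1 = 0 ≡ 0 (mod 2)
x^2: 0·1 + 1·1 = 1 ≡ 1 (mod 2)
x^3: 1·1 = 1 ≡ 1 (mod 2)
Result: x^2 + x^3

f · g = x^2 + x^3


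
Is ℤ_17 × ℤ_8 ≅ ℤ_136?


Comparing ℤ_17 × ℤ_8 and ℤ_136:
gcd(17,8) = 1, so ℤ_17 × ℤ_8 ≅ ℤ_136 (CRT)

Yes, ℤ_17 × ℤ_8 ≅ ℤ_136


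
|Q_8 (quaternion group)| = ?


Q_8 = {±1, ±i, ±j, ±k}
|Q_8| = 8

|Q_8 (quaternion group)| = 8


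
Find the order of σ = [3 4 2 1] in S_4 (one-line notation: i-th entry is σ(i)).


Cycle decomposition: (1 3 2 4)
Cycle lengths: 4
Order = lcm(4) = 4

ord(σ) = 4


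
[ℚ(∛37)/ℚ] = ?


∛37 has minimal polynomial x³ - 37 (irreducible over ℚ since 37 is not a perfect cube)

[ℚ(∛37)/ℚ] = 3


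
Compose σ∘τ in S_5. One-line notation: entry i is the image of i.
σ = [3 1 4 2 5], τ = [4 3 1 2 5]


σ∘τ: apply τ first, then σ
1 →τ 4 →σ 2
2 →τ 3 →σ 4
3 →τ 1 →σ 3
4 →τ 2 →σ 1
5 →τ 5 →σ 5

σ∘τ = [2 4 3 1 5]


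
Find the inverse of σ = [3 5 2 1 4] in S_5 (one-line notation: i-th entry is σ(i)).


To find σ⁻¹, swap domain and range:
σ(1) = 3 → σ⁻¹(3) = 1
σ(2) = 5 → σ⁻¹(5) = 2
σ(3) = 2 → σ⁻¹(2) = 3
σ(4) = 1 → σ⁻¹(1) = 4
σ(5) = 4 → σ⁻¹(4) = 5

σ⁻¹ = [4 3 1 5 2]


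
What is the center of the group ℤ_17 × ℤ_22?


Z(G) = {g ∈ G | gx = xg for all x ∈ G}
Direct product of abelian groups is abelian, so Z(G) = G

Z(ℤ_17 × ℤ_22) = ℤ_17 × ℤ_22


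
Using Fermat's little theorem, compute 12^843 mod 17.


Fermat's little theorem: if p is prime and gcd(a,p)=1, then a^(p-1) ≡ 1 (mod p)
p = 17 is prime, gcd(12,17) = 1
Reduce exponent: 843 mod 16 = 11
So 12^843 ≡ 12^11 (mod 17)
12^11 mod 17 = 6

12^843 ≡ 6 (mod 17)


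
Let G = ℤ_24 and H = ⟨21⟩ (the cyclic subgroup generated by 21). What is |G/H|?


|⟨21⟩| = n / gcd(21, 24) = 24 / 3 = 8
H is normal (ℤ_24 is abelian).
|G/H| = |G| / |H| = 24 / 8 = 3

|G/H| = 3


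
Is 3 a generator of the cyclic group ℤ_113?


g generates ℤ_n iff gcd(g, n) = 1
gcd(3, 113) = 1
Since gcd = 1, 3 is a generator.

Yes, 3 generates ℤ_113


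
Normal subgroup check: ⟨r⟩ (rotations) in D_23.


H = ⟨r⟩ (rotations) in D_23
The rotation subgroup ⟨r⟩ has index 2 in D_23, so it is normal

Yes, normal subgroup


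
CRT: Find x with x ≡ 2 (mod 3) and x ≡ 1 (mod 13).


m₁ = 3, m₂ = 13, gcd = 1, so CRT applies. M = m₁·m₂ = 39
Let M₁ = M/m₁ = 13, M₂ = M/m₂ = 3
Find y₁ ≡ M₁⁻¹ (mod m₁): 13⁻¹ ≡ 1 (mod 3)
Find y₂ ≡ M₂⁻¹ (mod m₂): 3⁻¹ ≡ 9 (mod 13)
x = a₁·M₁·y₁ + a₂·M₂·y₂ = 2·13·1 + 1·3·9 = 53
Reduce mod 39: x ≡ 14
Check: 14 mod 3 = 2 ✓, 14 mod 13 = 1 ✓

x ≡ 14 (mod 39)


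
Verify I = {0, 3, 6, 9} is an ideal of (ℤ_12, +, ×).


Check ideal conditions for I = {0, 3, 6, 9} in ℤ_12:
(1) I is an additive subgroup? Yes
(2) For r ∈ ℤ_12 and a ∈ I: r·a ∈ I? Yes

Yes, I is an ideal of ℤ_12


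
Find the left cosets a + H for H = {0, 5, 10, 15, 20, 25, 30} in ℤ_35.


H = {0, 5, 10, 15, 20, 25, 30}, |H| = 7
Number of cosets = |G|/|H| = 35/7 = 5
0 + H = {0, 5, 10, 15, 20, 25, 30}
1 + H = {1, 6, 11, 16, 21, 26, 31}
2 + H = {2, 7, 12, 17, 22, 27, 32}
3 + H = {3, 8, 13, 18, 23, 28, 33}
4 + H = {4, 9, 14, 19, 24, 29, 34}

Cosets: 0+H={0,5,10,15,20,25,30}; 1+H={1,6,11,16,21,26,31}; 2+H={2,7,12,17,22,27,32}; 3+H={3,8,13,18,23,28,33}; 4+H={4,9,14,19,24,29,34}


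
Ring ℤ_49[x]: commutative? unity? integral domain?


ℤ_49 has zero divisors (7·7 ≡ 0), and these lift to constant zero divisors in ℤ_49[x]; so not an integral domain
Commutative: Yes
Integral domain: No
Has unity: Yes

ℤ_49[x]: Commutative=Yes, Unity=Yes


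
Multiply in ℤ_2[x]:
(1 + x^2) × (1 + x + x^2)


Expand and collect like terms; reduce coefficients mod 2:
x^0: 1·1 = 1 ≡ 1 (mod 2)
x^1: 1·1 + 0·1 = 1 ≡ 1 (mod 2)
x^2: 1·1 + 0·1 + 1·1 = 2 ≡ 0 (mod 2)
x^3: 0·1 + 1·1 = 1 ≡ 1 (mod 2)
x^4: 1·1 = 1 ≡ 1 (mod 2)
Result: 1 + x + x^3 + x^4

f · g = 1 + x + x^3 + x^4


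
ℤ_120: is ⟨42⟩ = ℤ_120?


g generates ℤ_n iff gcd(g, n) = 1
gcd(42, 120) = 6
Since gcd = 6 ≠ 1, ⟨42⟩ has order 20 < 120, so 42 is not a generator.

No, 42 does not generate ℤ_120


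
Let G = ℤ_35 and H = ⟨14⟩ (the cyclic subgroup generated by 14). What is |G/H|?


|⟨14⟩| = n / gcd(14, 35) = 35 / 7 = 5
H is normal (ℤ_35 is abelian).
|G/H| = |G| / |H| = 35 / 5 = 7

|G/H| = 7


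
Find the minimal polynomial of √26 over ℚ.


√26 satisfies x² - 26 = 0, irreducible over ℚ since 26 is squarefree

Minimal polynomial: x² - 26


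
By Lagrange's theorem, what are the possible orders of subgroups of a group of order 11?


Lagrange's theorem: |H| divides |G|
|G| = 11
Divisors of 11: 1, 11

Possible subgroup orders: {1, 11}


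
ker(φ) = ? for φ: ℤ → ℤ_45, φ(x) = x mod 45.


Kernel = preimage of identity
ker(φ) = {x ∈ ℤ : x ≡ 0 (mod 45)} = 45ℤ = {0, ±45, ±90, ...}

ker(φ) = 45ℤ


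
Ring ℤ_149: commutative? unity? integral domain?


ℤ_149 is a commutative ring with unity 1; 149 is prime, so ℤ_149 is a field (hence an integral domain)
Commutative: Yes
Integral domain: Yes
Has unity: Yes

ℤ_149: Commutative=Yes, Unity=Yes


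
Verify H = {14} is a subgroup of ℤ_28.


Subgroup test for H = {14} in (ℤ_28, +):
(1) 0 ∈ H? No
(2) Closure: for all a,b ∈ H, (a+b) mod 28 ∈ H? No  [counterexample: 14 + 14 = 0 ∉ H]
(3) Inverses: for all a ∈ H, -a mod 28 ∈ H? Yes

No, H is not a subgroup of ℤ_28


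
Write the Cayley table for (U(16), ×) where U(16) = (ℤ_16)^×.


Elements: {1, 3, 5, 7, 9, 11, 13, 15}
Operation: multiplication mod 16
Entry (a, b) = (a × b) mod 16

Cayley table:
   |  1 |  3 |  5 |  7 |  9 | 11 | 13 | 15
 1 |  1 |  3 |  5 |  7 |  9 | 11 | 13 | 15
 3 |  3 |  9 | 15 |  5 | 11 |  1 |  7 | 13
 5 |  5 | 15 |  9 |  3 | 13 |  7 |  1 | 11
 7 |  7 |  5 |  3 |  1 | 15 | 13 | 11 |  9
 9 |  9 | 11 | 13 | 15 |  1 |  3 |  5 |  7
11 | 11 |  1 |  7 | 13 |  3 |  9 | 15 |  5
13 | 13 |  7 |  1 | 11 |  5 | 15 |  9 |  3
15 | 15 | 13 | 11 |  9 |  7 |  5 |  3 |  1


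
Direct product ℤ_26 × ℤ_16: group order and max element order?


|ℤ_26 × ℤ_16| = 26 × 16 = 416
Max element order = lcm(26,16) = 208
Cyclic? No (gcd=2)

|ℤ_26×ℤ_16| = 416, max element order = 208


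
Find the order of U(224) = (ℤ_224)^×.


U(n) is the group of units mod n; |U(n)| = φ(n)
|U(224)| = φ(224) = 96

|U(224) = (ℤ_224)^×| = 96


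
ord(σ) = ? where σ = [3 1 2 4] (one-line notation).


Cycle decomposition: (1 3 2)
Cycle lengths: 3
Order = lcm(3) = 3

ord(σ) = 3


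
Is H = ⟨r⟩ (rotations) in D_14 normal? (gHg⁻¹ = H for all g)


H = ⟨r⟩ (rotations) in D_14
The rotation subgroup ⟨r⟩ has index 2 in D_14, so it is normal

Yes, normal subgroup


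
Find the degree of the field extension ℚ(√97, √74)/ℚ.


[ℚ(√97,√74):ℚ] = [ℚ(√97,√74):ℚ(√97)]·[ℚ(√97):ℚ] = 2·2 = 4

[ℚ(√97, √74)/ℚ] = 4


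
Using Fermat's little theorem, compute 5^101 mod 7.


Fermat's little theorem: if p is prime and gcd(a,p)=1, then a^(p-1) ≡ 1 (mod p)
p = 7 is prime, gcd(5,7) = 1
Reduce exponent: 101 mod 6 = 5
So 5^101 ≡ 5^5 (mod 7)
5^5 mod 7 = 3

5^101 ≡ 3 (mod 7)


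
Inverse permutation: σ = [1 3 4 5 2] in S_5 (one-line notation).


To find σ⁻¹, swap domain and range:
σ(1) = 1 → σ⁻¹(1) = 1
σ(2) = 3 → σ⁻¹(3) = 2
σ(3) = 4 → σ⁻¹(4) = 3
σ(4) = 5 → σ⁻¹(5) = 4
σ(5) = 2 → σ⁻¹(2) = 5

σ⁻¹ = [1 5 2 3 4]


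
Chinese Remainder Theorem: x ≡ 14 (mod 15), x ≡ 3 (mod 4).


m₁ = 15, m₂ = 4, gcd = 1, so CRT applies. M = m₁·m₂ = 60
Let M₁ = M/m₁ = 4, M₂ = M/m₂ = 15
Find y₁ ≡ M₁⁻¹ (mod m₁): 4⁻¹ ≡ 4 (mod 15)
Find y₂ ≡ M₂⁻¹ (mod m₂): 15⁻¹ ≡ 3 (mod 4)
x = a₁·M₁·y₁ + a₂·M₂·y₂ = 14·4·4 + 3·15·3 = 359
Reduce mod 60: x ≡ 59
Check: 59 mod 15 = 14 ✓, 59 mod 4 = 3 ✓

x ≡ 59 (mod 60)


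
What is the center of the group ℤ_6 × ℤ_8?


Z(G) = {g ∈ G | gx = xg for all x ∈ G}
Direct product of abelian groups is abelian, so Z(G) = G

Z(ℤ_6 × ℤ_8) = ℤ_6 × ℤ_8


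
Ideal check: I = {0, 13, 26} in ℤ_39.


Check ideal conditions for I = {0, 13, 26} in ℤ_39:
(1) I is an additive subgroup? Yes
(2) For r ∈ ℤ_39 and a ∈ I: r·a ∈ I? Yes

Yes, I is an ideal of ℤ_39


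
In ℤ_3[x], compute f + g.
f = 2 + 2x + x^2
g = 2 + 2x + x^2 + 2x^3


Add coefficients mod 3:
x^0: 2 + 2 = 1 (mod 3)
x^1: 2 + 2 = 1 (mod 3)
x^2: 1 + 1 = 2 (mod 3)
x^3: 0 + 2 = 2 (mod 3)
Result: 1 + x + 2x^2 + 2x^3

f + g = 1 + x + 2x^2 + 2x^3


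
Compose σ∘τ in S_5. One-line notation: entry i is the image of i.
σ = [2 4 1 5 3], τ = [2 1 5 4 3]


σ∘τ: apply τ first, then σ
1 →τ 2 →σ 4
2 →τ 1 →σ 2
3 →τ 5 →σ 3
4 →τ 4 →σ 5
5 →τ 3 →σ 1

σ∘τ = [4 2 3 5 1]


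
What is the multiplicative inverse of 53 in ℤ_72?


Use the extended Euclidean algorithm to write 1 = 53·s + 72·t; then s mod 72 is the inverse.
Euclidean algorithm:
  53 = 0·72 + 53
  72 = 1·53 + 19
  53 = 2·19 + 15
  19 = 1·15 + 4
  15 = 3·4 + 3
  4 = 1·3 + 1
  3 = 3·1 + 0
gcd(53,72) = 1
Back-substitution gives: 53·(-19) + 72·(14) = 1
So 53⁻¹ ≡ -19 ≡ 53 (mod 72)
Check: 53 × 53 = 2809 ≡ 1 (mod 72) ✓

53⁻¹ ≡ 53 (mod 72)


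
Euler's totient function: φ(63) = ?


Factor n: 63 = 3^2 × 7
φ(n) = n · ∏(1 - 1/p) over distinct primes p | n
φ(63) = 63 · (1 - 1/3) · (1 - 1/7) = 36

φ(63) = 36


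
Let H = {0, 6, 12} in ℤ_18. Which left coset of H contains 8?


8 + H = {8 + h (mod 18) : h ∈ H}
8+0=8, 8+6=14, 8+12=2
8 + H = {2, 8, 14} = 2 + H

8 + H = {2, 8, 14}


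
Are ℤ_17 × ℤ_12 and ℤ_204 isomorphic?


Comparing ℤ_17 × ℤ_12 and ℤ_204:
gcd(17,12) = 1, so ℤ_17 × ℤ_12 ≅ ℤ_204 (CRT)

Yes, ℤ_17 × ℤ_12 ≅ ℤ_204


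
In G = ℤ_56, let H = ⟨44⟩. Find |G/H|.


|⟨44⟩| = n / gcd(44, 56) = 56 / 4 = 14
H is normal (ℤ_56 is abelian).
|G/H| = |G| / |H| = 56 / 14 = 4

|G/H| = 4


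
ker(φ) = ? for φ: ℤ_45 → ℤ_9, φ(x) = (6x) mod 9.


Kernel = preimage of identity
ker(φ) = {x ∈ ℤ_45 : 6x ≡ 0 (mod 9)}. Since 9 | 45, φ is well-defined. The kernel is the cyclic subgroup ⟨3⟩ of ℤ_45 (order 15), i.e. {0, 3, 6, 9, 12, 15, 18, 21, 24, 27, 30, 33, 36, 39, 42}

ker(φ) = {0, 3, 6, 9, 12, 15, 18, 21, 24, 27, 30, 33, 36, 39, 42}
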